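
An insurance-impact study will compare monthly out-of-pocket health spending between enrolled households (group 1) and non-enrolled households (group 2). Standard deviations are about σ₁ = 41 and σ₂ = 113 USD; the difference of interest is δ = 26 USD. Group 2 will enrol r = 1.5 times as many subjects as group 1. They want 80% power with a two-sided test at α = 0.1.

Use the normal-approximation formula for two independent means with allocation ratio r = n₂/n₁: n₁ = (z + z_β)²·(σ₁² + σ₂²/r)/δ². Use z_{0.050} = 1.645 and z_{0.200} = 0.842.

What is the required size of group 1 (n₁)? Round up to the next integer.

n₁ = (z_{α/2} + z_β)² · (σ₁² + σ₂²/r) / δ²
   = (1.645 + 0.842)² · (41² + 113²/1.5) / 26²
   = 6.1852 · (1681 + 8512.7) / 676
   = 6.1852 · 10193.7 / 676
   = 93.27
Round up → n₁ = 94; n₂ = r·n₁ = 1.5 × 94 = 141.

n₁ = 94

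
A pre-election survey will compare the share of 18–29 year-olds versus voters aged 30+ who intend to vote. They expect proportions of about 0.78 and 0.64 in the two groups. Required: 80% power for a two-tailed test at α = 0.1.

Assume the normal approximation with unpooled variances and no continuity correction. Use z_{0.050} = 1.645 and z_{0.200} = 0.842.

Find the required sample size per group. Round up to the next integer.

n = 127 per group

n = (z_{α/2} + z_β)² · [p₁(1−p₁) + p₂(1−p₂)] / (p₁ − p₂)²
  = (1.645 + 0.842)² · (0.78·0.22 + 0.64·0.36) / (0.14)²
  = (2.487)² · (0.1716 + 0.2304) / 0.0196
  = 6.1852 · 0.4020 / 0.0196
  = 126.86
Round up → n = 127 per group.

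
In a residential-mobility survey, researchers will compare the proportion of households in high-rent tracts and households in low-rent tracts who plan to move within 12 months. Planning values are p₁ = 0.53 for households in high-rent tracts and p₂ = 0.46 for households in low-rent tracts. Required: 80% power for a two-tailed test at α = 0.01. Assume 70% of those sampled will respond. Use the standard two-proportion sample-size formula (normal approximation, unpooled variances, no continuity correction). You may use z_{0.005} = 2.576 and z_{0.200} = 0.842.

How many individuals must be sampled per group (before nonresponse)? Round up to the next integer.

n = 1695 per group

n = (z_{α/2} + z_β)² · [p₁(1−p₁) + p₂(1−p₂)] / (p₁ − p₂)²
  = (2.576 + 0.842)² · (0.53·0.47 + 0.46·0.54) / (0.07)²
  = (3.418)² · (0.2491 + 0.2484) / 0.0049
  = 11.6827 · 0.4975 / 0.0049
  = 1186.15
Adjust for 70% response: 1186.15 / 0.70 = 1694.51.
Round up → n = 1695 per group.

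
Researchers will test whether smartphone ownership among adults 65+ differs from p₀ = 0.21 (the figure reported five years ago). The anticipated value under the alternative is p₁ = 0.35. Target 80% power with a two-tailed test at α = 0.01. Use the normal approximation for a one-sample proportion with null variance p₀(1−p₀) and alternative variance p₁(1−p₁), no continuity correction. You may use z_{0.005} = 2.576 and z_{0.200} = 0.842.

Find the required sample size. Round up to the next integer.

n = 108

n = [z_{α/2}·√(p₀q₀) + z_β·√(p₁q₁)]² / (p₁ − p₀)²
  = [2.576·√(0.21·0.79) + 0.842·√(0.35·0.65)]² / (0.14)²
  = [2.576·0.4073 + 0.842·0.4770]² / 0.0196
  = [1.4508]² / 0.0196
  = 107.39
Round up → n = 108.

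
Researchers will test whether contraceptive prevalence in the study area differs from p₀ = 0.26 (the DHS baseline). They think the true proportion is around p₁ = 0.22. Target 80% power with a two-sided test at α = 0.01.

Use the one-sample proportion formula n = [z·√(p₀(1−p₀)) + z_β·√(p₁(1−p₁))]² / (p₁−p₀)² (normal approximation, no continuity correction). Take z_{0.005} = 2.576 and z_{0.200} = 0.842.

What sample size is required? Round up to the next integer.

n = [z_{α/2}·√(p₀q₀) + z_β·√(p₁q₁)]² / (p₁ − p₀)²
  = [2.576·√(0.26·0.74) + 0.842·√(0.22·0.78)]² / (-0.04)²
  = [2.576·0.4386 + 0.842·0.4142]² / 0.0016
  = [1.4787]² / 0.0016
  = 1366.63
Round up → n = 1367.

n = 1367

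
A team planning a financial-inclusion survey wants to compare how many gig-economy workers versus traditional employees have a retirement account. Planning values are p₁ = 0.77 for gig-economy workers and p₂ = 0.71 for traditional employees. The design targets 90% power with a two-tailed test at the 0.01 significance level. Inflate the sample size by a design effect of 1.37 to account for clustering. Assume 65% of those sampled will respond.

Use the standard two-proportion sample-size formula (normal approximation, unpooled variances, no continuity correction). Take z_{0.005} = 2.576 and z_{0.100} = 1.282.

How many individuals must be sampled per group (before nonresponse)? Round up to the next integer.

n = 3338 per group

n = (z_{α/2} + z_β)² · [p₁(1−p₁) + p₂(1−p₂)] / (p₁ − p₂)²
  = (2.576 + 1.282)² · (0.77·0.23 + 0.71·0.29) / (0.06)²
  = (3.858)² · (0.1771 + 0.2059) / 0.0036
  = 14.8842 · 0.3830 / 0.0036
  = 1583.51
Design effect: 1.37 × 1583.51 = 2169.41.
Adjust for 65% response: 2169.41 / 0.65 = 3337.55.
Round up → n = 3338 per group.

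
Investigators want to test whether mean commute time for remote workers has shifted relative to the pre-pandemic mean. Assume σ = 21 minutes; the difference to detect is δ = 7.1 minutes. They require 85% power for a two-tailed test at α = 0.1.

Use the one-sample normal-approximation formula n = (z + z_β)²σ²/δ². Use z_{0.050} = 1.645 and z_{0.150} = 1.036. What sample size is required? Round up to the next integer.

n = (z_{α/2} + z_β)² · σ² / δ²
  = (1.645 + 1.036)² · 21² / 7.1²
  = 7.1878 · 441 / 50.41
  = 62.88
Round up → n = 63.

n = 63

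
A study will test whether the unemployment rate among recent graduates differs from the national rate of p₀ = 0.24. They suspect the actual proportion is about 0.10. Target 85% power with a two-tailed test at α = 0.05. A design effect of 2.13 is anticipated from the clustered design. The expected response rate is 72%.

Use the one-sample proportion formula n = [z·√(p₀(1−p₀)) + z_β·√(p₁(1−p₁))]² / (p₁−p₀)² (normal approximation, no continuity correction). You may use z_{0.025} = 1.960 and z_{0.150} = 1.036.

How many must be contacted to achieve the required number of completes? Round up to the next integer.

n = [z_{α/2}·√(p₀q₀) + z_β·√(p₁q₁)]² / (p₁ − p₀)²
  = [1.960·√(0.24·0.76) + 1.036·√(0.10·0.90)]² / (-0.14)²
  = [1.960·0.4271 + 1.036·0.3000]² / 0.0196
  = [1.1479]² / 0.0196
  = 67.23
Design effect: 2.13 × 67.23 = 143.19.
Adjust for 72% response: 143.19 / 0.72 = 198.88.
Round up → n = 199.

n = 199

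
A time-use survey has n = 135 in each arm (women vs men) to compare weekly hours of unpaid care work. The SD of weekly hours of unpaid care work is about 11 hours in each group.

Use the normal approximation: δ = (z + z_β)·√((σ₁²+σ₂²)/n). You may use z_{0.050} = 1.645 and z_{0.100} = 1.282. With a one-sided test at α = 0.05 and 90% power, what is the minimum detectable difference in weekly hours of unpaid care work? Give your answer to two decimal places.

δ = (z_α + z_β) · √((σ₁²+σ₂²)/n)
  = (1.645 + 1.282) · √(242/135)
  = 2.927 · √1.7926
  = 2.927 · 1.3389
  = 3.9189

Minimum detectable difference ≈ 3.92 hours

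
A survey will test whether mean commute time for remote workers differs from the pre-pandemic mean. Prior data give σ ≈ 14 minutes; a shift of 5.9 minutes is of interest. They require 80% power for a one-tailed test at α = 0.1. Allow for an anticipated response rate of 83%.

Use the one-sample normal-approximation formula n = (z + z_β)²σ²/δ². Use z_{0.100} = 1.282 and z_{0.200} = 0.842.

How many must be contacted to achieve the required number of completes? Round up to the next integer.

n = 31

n = (z_α + z_β)² · σ² / δ²
  = (1.282 + 0.842)² · 14² / 5.9²
  = 4.5114 · 196 / 34.81
  = 25.40
Adjust for 83% response: 25.40 / 0.83 = 30.60.
Round up → n = 31.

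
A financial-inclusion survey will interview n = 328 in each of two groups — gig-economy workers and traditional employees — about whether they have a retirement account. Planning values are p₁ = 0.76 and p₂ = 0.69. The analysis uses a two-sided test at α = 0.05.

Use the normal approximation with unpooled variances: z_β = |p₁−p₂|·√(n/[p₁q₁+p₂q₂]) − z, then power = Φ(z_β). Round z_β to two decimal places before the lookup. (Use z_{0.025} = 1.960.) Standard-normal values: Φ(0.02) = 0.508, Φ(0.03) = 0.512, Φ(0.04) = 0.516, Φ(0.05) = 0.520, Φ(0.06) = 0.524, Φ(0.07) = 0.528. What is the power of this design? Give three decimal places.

Power ≈ 0.520

z_β = |p₁−p₂|·√(n/[p₁q₁+p₂q₂]) − z_{α/2}
    = 0.07 · √(328/0.3963) − 1.960
    = 0.07 · 28.7690 − 1.960
    = 2.0138 − 1.960 = 0.0538 → 0.05
Power = Φ(0.05) = 0.520.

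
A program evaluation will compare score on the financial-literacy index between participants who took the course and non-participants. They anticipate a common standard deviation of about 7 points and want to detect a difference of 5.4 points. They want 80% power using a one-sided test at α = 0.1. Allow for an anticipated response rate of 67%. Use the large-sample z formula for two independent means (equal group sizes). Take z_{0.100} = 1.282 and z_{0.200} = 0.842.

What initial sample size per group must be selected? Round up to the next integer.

n = (z_α + z_β)² · (σ₁² + σ₂²) / δ²
  = (1.282 + 0.842)² · (2·7² = 98) / 5.4²
  = 4.5114 · 98 / 29.16
  = 15.16
Adjust for 67% response: 15.16 / 0.67 = 22.63.
Round up → n = 23 per group.

n = 23 per group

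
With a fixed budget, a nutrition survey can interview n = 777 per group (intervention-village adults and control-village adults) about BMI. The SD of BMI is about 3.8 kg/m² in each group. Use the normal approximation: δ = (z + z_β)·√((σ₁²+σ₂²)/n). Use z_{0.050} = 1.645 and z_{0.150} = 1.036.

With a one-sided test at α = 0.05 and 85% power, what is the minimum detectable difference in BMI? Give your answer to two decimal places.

Minimum detectable difference ≈ 0.52 kg/m²

δ = (z_α + z_β) · √((σ₁²+σ₂²)/n)
  = (1.645 + 1.036) · √(28.88/777)
  = 2.681 · √0.03717
  = 2.681 · 0.1928
  = 0.5169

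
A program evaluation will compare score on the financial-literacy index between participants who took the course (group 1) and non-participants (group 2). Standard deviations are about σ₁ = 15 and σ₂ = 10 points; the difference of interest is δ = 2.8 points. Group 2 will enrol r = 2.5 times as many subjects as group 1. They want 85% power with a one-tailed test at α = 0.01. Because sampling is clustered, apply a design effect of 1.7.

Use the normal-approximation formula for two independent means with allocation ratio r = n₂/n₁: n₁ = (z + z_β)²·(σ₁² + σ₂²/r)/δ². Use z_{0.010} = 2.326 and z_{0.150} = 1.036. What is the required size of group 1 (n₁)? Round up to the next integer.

n₁ = (z_α + z_β)² · (σ₁² + σ₂²/r) / δ²
   = (2.326 + 1.036)² · (15² + 10²/2.5) / 2.8²
   = 11.3030 · (225 + 40) / 7.84
   = 11.3030 · 265 / 7.84
   = 382.05
Design effect: 1.7 × 382.05 = 649.49.
Round up → n₁ = 650; n₂ = r·n₁ = 2.5 × 650 = 1625.

n₁ = 650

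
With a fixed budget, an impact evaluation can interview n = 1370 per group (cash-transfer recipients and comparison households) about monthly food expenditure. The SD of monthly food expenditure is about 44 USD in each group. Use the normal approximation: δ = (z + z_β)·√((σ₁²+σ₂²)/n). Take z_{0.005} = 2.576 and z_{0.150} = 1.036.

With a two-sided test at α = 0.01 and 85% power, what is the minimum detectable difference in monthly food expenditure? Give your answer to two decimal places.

Minimum detectable difference ≈ 6.07 USD

δ = (z_{α/2} + z_β) · √((σ₁²+σ₂²)/n)
  = (2.576 + 1.036) · √(3872/1370)
  = 3.612 · √2.8263
  = 3.612 · 1.6812
  = 6.0723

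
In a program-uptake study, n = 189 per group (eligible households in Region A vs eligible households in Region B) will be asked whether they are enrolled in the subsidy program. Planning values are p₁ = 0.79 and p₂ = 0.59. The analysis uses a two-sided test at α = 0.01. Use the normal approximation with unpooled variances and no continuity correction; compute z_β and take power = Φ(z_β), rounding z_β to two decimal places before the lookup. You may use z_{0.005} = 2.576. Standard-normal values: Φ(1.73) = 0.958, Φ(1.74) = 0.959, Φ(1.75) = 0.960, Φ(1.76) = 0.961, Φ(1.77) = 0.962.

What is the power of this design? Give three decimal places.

z_β = |p₁−p₂|·√(n/[p₁q₁+p₂q₂]) − z_{α/2}
    = 0.20 · √(189/0.4078) − 2.576
    = 0.20 · 21.5282 − 2.576
    = 4.3056 − 2.576 = 1.7296 → 1.73
Power = Φ(1.73) = 0.958.

Power ≈ 0.958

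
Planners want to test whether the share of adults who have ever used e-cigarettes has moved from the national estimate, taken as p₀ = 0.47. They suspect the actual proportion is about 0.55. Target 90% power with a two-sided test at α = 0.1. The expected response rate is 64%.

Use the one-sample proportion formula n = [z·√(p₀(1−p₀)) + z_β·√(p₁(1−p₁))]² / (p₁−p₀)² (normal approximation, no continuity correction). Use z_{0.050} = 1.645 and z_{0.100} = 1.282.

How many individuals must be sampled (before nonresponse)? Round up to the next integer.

n = 520

n = [z_{α/2}·√(p₀q₀) + z_β·√(p₁q₁)]² / (p₁ − p₀)²
  = [1.645·√(0.47·0.53) + 1.282·√(0.55·0.45)]² / (0.08)²
  = [1.645·0.4991 + 1.282·0.4975]² / 0.0064
  = [1.4588]² / 0.0064
  = 332.52
Adjust for 64% response: 332.52 / 0.64 = 519.56.
Round up → n = 520.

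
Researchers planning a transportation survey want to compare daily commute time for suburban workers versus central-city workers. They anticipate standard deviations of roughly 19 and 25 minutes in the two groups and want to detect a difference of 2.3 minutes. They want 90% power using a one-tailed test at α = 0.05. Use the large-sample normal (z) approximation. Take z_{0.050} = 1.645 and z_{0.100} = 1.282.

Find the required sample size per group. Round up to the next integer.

n = 1597 per group

n = (z_α + z_β)² · (σ₁² + σ₂²) / δ²
  = (1.645 + 1.282)² · (19² + 25² = 986) / 2.3²
  = 8.5673 · 986 / 5.29
  = 1596.86
Round up → n = 1597 per group.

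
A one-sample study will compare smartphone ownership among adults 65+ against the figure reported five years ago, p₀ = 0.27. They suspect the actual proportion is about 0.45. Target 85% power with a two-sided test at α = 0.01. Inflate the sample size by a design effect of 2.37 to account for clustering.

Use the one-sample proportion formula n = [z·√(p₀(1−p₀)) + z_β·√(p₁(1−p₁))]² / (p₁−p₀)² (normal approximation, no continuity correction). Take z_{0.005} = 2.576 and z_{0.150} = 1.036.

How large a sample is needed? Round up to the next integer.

n = 202

n = [z_{α/2}·√(p₀q₀) + z_β·√(p₁q₁)]² / (p₁ − p₀)²
  = [2.576·√(0.27·0.73) + 1.036·√(0.45·0.55)]² / (0.18)²
  = [2.576·0.4440 + 1.036·0.4975]² / 0.0324
  = [1.6590]² / 0.0324
  = 84.95
Design effect: 2.37 × 84.95 = 201.33.
Round up → n = 202.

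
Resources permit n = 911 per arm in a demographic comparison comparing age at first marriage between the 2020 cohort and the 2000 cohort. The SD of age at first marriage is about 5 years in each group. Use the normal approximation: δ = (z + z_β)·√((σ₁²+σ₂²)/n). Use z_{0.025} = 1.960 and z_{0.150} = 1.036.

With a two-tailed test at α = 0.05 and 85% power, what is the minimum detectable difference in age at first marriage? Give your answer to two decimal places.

Minimum detectable difference ≈ 0.70 years

δ = (z_{α/2} + z_β) · √((σ₁²+σ₂²)/n)
  = (1.960 + 1.036) · √(50/911)
  = 2.996 · √0.05488
  = 2.996 · 0.2343
  = 0.7019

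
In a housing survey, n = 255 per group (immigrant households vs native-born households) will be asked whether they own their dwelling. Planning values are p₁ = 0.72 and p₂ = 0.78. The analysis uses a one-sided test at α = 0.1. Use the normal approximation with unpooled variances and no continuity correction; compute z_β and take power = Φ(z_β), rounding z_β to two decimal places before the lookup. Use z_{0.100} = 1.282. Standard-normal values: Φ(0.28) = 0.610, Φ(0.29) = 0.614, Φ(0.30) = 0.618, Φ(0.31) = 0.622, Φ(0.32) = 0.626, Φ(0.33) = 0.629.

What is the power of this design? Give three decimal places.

Power ≈ 0.614

z_β = |p₁−p₂|·√(n/[p₁q₁+p₂q₂]) − z_α
    = 0.06 · √(255/0.3732) − 1.282
    = 0.06 · 26.1396 − 1.282
    = 1.5684 − 1.282 = 0.2864 → 0.29
Power = Φ(0.29) = 0.614.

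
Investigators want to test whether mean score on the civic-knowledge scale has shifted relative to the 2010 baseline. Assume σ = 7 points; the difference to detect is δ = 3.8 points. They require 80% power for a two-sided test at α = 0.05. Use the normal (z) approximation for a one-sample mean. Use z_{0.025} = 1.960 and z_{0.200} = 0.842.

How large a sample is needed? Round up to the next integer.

n = 27

n = (z_{α/2} + z_β)² · σ² / δ²
  = (1.960 + 0.842)² · 7² / 3.8²
  = 7.8512 · 49 / 14.44
  = 26.64
Round up → n = 27.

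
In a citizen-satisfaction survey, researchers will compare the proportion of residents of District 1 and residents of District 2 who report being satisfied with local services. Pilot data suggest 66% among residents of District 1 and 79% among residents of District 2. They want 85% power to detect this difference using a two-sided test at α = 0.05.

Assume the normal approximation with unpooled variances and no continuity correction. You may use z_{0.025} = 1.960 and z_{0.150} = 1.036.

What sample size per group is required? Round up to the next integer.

n = 208 per group

n = (z_{α/2} + z_β)² · [p₁(1−p₁) + p₂(1−p₂)] / (p₁ − p₂)²
  = (1.960 + 1.036)² · (0.66·0.34 + 0.79·0.21) / (-0.13)²
  = (2.996)² · (0.2244 + 0.1659) / 0.0169
  = 8.9760 · 0.3903 / 0.0169
  = 207.30
Round up → n = 208 per group.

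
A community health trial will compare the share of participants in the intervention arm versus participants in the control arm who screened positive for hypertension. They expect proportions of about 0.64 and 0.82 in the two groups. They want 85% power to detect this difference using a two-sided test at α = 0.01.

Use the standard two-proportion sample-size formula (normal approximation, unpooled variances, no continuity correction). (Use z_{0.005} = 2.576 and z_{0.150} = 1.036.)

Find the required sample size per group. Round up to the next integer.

n = 153 per group

n = (z_{α/2} + z_β)² · [p₁(1−p₁) + p₂(1−p₂)] / (p₁ − p₂)²
  = (2.576 + 1.036)² · (0.64·0.36 + 0.82·0.18) / (-0.18)²
  = (3.612)² · (0.2304 + 0.1476) / 0.0324
  = 13.0465 · 0.3780 / 0.0324
  = 152.21
Round up → n = 153 per group.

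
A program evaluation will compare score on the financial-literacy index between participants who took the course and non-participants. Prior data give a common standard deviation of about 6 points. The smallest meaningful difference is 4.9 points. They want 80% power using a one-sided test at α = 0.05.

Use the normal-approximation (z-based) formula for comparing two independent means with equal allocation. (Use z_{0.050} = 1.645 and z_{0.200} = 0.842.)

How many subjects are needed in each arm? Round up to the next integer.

n = (z_α + z_β)² · (σ₁² + σ₂²) / δ²
  = (1.645 + 0.842)² · (2·6² = 72) / 4.9²
  = 6.1852 · 72 / 24.01
  = 18.55
Round up → n = 19 per group.

n = 19 per group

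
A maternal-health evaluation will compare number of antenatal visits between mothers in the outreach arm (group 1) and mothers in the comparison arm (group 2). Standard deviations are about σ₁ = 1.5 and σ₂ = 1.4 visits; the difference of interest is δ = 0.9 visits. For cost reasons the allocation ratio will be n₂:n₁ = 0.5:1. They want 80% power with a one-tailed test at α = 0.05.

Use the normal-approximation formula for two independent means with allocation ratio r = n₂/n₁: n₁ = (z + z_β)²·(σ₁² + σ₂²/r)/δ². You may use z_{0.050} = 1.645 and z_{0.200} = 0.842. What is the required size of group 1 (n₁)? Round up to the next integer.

n₁ = 48

n₁ = (z_α + z_β)² · (σ₁² + σ₂²/r) / δ²
   = (1.645 + 0.842)² · (1.5² + 1.4²/0.5) / 0.9²
   = 6.1852 · (2.25 + 3.92) / 0.81
   = 6.1852 · 6.17 / 0.81
   = 47.11
Round up → n₁ = 48; n₂ = r·n₁ = 0.5 × 48 = 24.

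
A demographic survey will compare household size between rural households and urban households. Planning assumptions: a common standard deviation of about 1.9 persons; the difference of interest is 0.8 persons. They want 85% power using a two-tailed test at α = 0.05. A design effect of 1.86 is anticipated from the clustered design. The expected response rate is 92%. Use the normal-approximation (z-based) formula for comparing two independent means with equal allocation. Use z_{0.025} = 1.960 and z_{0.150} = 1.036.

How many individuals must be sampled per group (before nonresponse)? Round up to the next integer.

n = 205 per group

n = (z_{α/2} + z_β)² · (σ₁² + σ₂²) / δ²
  = (1.960 + 1.036)² · (2·1.9² = 7.22) / 0.8²
  = 8.9760 · 7.22 / 0.64
  = 101.26
Design effect: 1.86 × 101.26 = 188.34.
Adjust for 92% response: 188.34 / 0.92 = 204.72.
Round up → n = 205 per group.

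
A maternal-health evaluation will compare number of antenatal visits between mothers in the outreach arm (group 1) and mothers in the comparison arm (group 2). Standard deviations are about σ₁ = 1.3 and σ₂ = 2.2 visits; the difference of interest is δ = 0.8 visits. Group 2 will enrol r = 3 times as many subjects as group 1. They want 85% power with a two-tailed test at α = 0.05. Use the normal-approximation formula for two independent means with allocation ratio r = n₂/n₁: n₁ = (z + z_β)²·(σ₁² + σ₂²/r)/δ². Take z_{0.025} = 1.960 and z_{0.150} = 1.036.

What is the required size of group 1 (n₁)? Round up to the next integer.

n₁ = (z_{α/2} + z_β)² · (σ₁² + σ₂²/r) / δ²
   = (1.960 + 1.036)² · (1.3² + 2.2²/3) / 0.8²
   = 8.9760 · (1.69 + 1.6133) / 0.64
   = 8.9760 · 3.3033 / 0.64
   = 46.33
Round up → n₁ = 47; n₂ = r·n₁ = 3 × 47 = 141.

n₁ = 47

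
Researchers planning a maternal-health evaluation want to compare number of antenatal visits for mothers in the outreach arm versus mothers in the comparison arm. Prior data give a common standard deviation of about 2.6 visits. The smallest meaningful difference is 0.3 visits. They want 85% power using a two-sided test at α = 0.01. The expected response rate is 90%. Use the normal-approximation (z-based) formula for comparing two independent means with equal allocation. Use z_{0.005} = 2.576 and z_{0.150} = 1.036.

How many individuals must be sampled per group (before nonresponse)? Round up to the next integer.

n = (z_{α/2} + z_β)² · (σ₁² + σ₂²) / δ²
  = (2.576 + 1.036)² · (2·2.6² = 13.52) / 0.3²
  = 13.0465 · 13.52 / 0.09
  = 1959.88
Adjust for 90% response: 1959.88 / 0.90 = 2177.65.
Round up → n = 2178 per group.

n = 2178 per group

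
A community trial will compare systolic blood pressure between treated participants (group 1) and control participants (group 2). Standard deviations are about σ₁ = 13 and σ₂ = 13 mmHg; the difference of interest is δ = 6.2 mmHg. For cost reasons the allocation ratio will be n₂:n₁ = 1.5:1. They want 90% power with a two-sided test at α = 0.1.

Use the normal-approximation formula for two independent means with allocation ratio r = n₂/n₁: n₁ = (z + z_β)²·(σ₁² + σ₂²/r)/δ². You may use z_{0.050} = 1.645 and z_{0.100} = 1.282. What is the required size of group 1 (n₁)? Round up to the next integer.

n₁ = 63

n₁ = (z_{α/2} + z_β)² · (σ₁² + σ₂²/r) / δ²
   = (1.645 + 1.282)² · (13² + 13²/1.5) / 6.2²
   = 8.5673 · (169 + 112.6667) / 38.44
   = 8.5673 · 281.6667 / 38.44
   = 62.78
Round up → n₁ = 63; n₂ = r·n₁ = 1.5 × 63 = 95.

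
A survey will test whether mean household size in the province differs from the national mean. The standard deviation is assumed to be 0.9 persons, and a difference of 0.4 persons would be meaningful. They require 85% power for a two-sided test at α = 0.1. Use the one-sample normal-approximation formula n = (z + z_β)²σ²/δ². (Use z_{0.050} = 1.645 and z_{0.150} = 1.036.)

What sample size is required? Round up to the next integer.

n = (z_{α/2} + z_β)² · σ² / δ²
  = (1.645 + 1.036)² · 0.9² / 0.4²
  = 7.1878 · 0.81 / 0.16
  = 36.39
Round up → n = 37.

n = 37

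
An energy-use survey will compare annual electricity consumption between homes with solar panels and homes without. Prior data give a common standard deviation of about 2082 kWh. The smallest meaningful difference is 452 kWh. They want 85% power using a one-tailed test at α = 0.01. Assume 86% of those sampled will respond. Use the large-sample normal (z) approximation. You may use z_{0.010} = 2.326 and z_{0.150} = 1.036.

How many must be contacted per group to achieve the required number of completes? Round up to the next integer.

n = 558 per group

n = (z_α + z_β)² · (σ₁² + σ₂²) / δ²
  = (2.326 + 1.036)² · (2·2082² = 8669448) / 452²
  = 11.3030 · 8669448 / 204304
  = 479.63
Adjust for 86% response: 479.63 / 0.86 = 557.71.
Round up → n = 558 per group.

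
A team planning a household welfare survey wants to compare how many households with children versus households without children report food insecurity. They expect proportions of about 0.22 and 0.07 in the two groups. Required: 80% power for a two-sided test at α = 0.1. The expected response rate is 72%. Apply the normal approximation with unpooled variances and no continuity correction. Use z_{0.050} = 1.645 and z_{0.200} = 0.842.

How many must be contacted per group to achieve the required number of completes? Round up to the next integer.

n = (z_{α/2} + z_β)² · [p₁(1−p₁) + p₂(1−p₂)] / (p₁ − p₂)²
  = (1.645 + 0.842)² · (0.22·0.78 + 0.07·0.93) / (0.15)²
  = (2.487)² · (0.1716 + 0.0651) / 0.0225
  = 6.1852 · 0.2367 / 0.0225
  = 65.07
Adjust for 72% response: 65.07 / 0.72 = 90.37.
Round up → n = 91 per group.

n = 91 per group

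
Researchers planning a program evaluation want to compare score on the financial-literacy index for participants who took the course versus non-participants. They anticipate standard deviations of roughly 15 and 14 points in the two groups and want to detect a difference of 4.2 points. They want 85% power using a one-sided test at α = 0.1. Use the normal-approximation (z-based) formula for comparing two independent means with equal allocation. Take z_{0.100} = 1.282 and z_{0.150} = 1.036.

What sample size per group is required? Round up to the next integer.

n = 129 per group

n = (z_α + z_β)² · (σ₁² + σ₂²) / δ²
  = (1.282 + 1.036)² · (15² + 14² = 421) / 4.2²
  = 5.3731 · 421 / 17.64
  = 128.24
Round up → n = 129 per group.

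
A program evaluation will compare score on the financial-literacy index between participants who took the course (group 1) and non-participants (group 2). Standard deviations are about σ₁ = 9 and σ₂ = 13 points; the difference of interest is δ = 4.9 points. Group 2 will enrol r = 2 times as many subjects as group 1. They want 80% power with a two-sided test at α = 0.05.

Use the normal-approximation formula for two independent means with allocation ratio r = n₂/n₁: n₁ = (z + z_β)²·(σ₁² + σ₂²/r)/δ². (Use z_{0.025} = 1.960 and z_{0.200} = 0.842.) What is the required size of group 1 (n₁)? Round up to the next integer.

n₁ = (z_{α/2} + z_β)² · (σ₁² + σ₂²/r) / δ²
   = (1.960 + 0.842)² · (9² + 13²/2) / 4.9²
   = 7.8512 · (81 + 84.5) / 24.01
   = 7.8512 · 165.5 / 24.01
   = 54.12
Round up → n₁ = 55; n₂ = r·n₁ = 2 × 55 = 110.

n₁ = 55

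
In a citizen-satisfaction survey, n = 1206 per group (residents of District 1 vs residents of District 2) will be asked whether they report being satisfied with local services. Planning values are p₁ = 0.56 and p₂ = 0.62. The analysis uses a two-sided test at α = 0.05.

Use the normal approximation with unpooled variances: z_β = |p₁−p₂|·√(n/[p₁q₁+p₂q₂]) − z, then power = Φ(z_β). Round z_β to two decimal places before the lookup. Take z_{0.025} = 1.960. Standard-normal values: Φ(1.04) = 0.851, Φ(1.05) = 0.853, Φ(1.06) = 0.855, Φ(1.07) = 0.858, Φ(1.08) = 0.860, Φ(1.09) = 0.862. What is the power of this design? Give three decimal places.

z_β = |p₁−p₂|·√(n/[p₁q₁+p₂q₂]) − z_{α/2}
    = 0.06 · √(1206/0.4820) − 1.960
    = 0.06 · 50.0207 − 1.960
    = 3.0012 − 1.960 = 1.0412 → 1.04
Power = Φ(1.04) = 0.851.

Power ≈ 0.851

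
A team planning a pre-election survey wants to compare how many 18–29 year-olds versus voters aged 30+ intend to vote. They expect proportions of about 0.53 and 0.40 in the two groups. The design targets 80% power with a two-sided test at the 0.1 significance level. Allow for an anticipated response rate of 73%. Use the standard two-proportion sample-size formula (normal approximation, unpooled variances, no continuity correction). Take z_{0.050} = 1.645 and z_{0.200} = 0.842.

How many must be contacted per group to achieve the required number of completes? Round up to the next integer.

n = (z_{α/2} + z_β)² · [p₁(1−p₁) + p₂(1−p₂)] / (p₁ − p₂)²
  = (1.645 + 0.842)² · (0.53·0.47 + 0.40·0.60) / (0.13)²
  = (2.487)² · (0.2491 + 0.2400) / 0.0169
  = 6.1852 · 0.4891 / 0.0169
  = 179.00
Adjust for 73% response: 179.00 / 0.73 = 245.21.
Round up → n = 246 per group.

n = 246 per group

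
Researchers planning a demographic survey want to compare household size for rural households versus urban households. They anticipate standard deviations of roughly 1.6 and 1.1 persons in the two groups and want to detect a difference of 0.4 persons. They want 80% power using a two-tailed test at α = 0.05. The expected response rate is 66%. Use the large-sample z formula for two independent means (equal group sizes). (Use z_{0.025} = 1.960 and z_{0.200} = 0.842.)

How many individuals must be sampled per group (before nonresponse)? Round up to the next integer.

n = 281 per group

n = (z_{α/2} + z_β)² · (σ₁² + σ₂²) / δ²
  = (1.960 + 0.842)² · (1.6² + 1.1² = 3.77) / 0.4²
  = 7.8512 · 3.77 / 0.16
  = 184.99
Adjust for 66% response: 184.99 / 0.66 = 280.29.
Round up → n = 281 per group.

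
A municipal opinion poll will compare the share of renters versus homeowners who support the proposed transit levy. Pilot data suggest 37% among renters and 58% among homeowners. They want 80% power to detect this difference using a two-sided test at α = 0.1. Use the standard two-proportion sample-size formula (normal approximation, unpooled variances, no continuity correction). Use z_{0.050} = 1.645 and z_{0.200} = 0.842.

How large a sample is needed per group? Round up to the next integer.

n = (z_{α/2} + z_β)² · [p₁(1−p₁) + p₂(1−p₂)] / (p₁ − p₂)²
  = (1.645 + 0.842)² · (0.37·0.63 + 0.58·0.42) / (-0.21)²
  = (2.487)² · (0.2331 + 0.2436) / 0.0441
  = 6.1852 · 0.4767 / 0.0441
  = 66.86
Round up → n = 67 per group.

n = 67 per group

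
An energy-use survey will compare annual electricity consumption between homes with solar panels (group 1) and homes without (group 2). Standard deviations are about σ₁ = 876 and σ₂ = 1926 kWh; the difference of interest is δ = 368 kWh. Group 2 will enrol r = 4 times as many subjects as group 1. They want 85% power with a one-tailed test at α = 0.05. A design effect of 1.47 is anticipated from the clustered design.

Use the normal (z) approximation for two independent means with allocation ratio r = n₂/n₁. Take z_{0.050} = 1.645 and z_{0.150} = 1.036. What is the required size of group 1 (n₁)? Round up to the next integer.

n₁ = 133

n₁ = (z_α + z_β)² · (σ₁² + σ₂²/r) / δ²
   = (1.645 + 1.036)² · (876² + 1926²/4) / 368²
   = 7.1878 · (767376 + 927369) / 135424
   = 7.1878 · 1694745 / 135424
   = 89.95
Design effect: 1.47 × 89.95 = 132.23.
Round up → n₁ = 133; n₂ = r·n₁ = 4 × 133 = 532.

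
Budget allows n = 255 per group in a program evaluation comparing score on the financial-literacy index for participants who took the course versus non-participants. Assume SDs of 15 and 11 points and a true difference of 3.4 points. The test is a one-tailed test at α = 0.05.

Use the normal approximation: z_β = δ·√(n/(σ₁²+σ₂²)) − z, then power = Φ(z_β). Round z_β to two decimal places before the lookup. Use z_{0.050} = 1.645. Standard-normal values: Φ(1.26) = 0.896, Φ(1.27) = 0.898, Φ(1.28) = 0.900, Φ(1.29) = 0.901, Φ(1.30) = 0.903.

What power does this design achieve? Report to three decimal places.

z_β = δ·√(n/(σ₁²+σ₂²)) − z_α
    = 3.4 · √(255/346) − 1.645
    = 3.4 · 0.85848 − 1.645
    = 2.9188 − 1.645 = 1.2738 → 1.27
Power = Φ(1.27) = 0.898.

Power ≈ 0.898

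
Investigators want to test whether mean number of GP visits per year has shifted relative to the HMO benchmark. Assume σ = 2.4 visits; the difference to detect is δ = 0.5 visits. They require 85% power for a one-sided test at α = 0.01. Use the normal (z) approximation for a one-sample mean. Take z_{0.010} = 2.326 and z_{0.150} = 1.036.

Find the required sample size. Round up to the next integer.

n = 261

n = (z_α + z_β)² · σ² / δ²
  = (2.326 + 1.036)² · 2.4² / 0.5²
  = 11.3030 · 5.76 / 0.25
  = 260.42
Round up → n = 261.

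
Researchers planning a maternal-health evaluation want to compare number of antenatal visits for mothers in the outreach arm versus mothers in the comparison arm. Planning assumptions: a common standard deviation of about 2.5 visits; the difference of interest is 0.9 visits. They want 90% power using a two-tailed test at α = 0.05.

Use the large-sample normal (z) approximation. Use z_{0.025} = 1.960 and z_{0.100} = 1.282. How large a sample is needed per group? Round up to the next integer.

n = (z_{α/2} + z_β)² · (σ₁² + σ₂²) / δ²
  = (1.960 + 1.282)² · (2·2.5² = 12.5) / 0.9²
  = 10.5106 · 12.5 / 0.81
  = 162.20
Round up → n = 163 per group.

n = 163 per group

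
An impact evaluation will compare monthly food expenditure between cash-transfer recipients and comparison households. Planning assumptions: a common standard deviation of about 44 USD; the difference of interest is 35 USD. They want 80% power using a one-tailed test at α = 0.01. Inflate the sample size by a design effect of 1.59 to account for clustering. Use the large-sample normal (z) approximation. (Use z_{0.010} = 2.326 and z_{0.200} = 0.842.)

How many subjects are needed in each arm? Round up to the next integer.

n = (z_α + z_β)² · (σ₁² + σ₂²) / δ²
  = (2.326 + 0.842)² · (2·44² = 3872) / 35²
  = 10.0362 · 3872 / 1225
  = 31.72
Design effect: 1.59 × 31.72 = 50.44.
Round up → n = 51 per group.

n = 51 per group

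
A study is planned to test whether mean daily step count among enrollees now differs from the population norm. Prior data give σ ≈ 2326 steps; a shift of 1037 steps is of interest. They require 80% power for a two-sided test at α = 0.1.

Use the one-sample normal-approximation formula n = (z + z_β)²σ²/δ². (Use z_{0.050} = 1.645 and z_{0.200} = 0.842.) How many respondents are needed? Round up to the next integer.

n = 32

n = (z_{α/2} + z_β)² · σ² / δ²
  = (1.645 + 0.842)² · 2326² / 1037²
  = 6.1852 · 5410276 / 1075369
  = 31.12
Round up → n = 32.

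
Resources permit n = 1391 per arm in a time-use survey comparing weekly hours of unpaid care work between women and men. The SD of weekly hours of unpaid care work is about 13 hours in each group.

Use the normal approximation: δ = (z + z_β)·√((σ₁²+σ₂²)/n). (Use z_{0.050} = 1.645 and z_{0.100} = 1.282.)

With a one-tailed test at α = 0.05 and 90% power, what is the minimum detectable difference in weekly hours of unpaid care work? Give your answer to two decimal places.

Minimum detectable difference ≈ 1.44 hours

δ = (z_α + z_β) · √((σ₁²+σ₂²)/n)
  = (1.645 + 1.282) · √(338/1391)
  = 2.927 · √0.24299
  = 2.927 · 0.4929
  = 1.4428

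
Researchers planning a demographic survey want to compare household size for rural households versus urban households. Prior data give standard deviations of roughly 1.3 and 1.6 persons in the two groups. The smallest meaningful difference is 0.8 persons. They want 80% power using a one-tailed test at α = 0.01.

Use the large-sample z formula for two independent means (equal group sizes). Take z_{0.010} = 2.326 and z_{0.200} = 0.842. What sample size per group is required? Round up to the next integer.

n = (z_α + z_β)² · (σ₁² + σ₂²) / δ²
  = (2.326 + 0.842)² · (1.3² + 1.6² = 4.25) / 0.8²
  = 10.0362 · 4.25 / 0.64
  = 66.65
Round up → n = 67 per group.

n = 67 per group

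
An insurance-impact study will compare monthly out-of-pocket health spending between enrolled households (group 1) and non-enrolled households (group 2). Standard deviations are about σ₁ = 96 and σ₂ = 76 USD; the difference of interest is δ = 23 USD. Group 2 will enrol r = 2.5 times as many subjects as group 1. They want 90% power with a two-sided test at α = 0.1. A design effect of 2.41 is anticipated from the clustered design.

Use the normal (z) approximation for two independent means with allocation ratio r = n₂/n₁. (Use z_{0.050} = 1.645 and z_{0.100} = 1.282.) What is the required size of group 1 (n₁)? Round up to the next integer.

n₁ = (z_{α/2} + z_β)² · (σ₁² + σ₂²/r) / δ²
   = (1.645 + 1.282)² · (96² + 76²/2.5) / 23²
   = 8.5673 · (9216 + 2310.4) / 529
   = 8.5673 · 11526.4 / 529
   = 186.67
Design effect: 2.41 × 186.67 = 449.88.
Round up → n₁ = 450; n₂ = r·n₁ = 2.5 × 450 = 1125.

n₁ = 450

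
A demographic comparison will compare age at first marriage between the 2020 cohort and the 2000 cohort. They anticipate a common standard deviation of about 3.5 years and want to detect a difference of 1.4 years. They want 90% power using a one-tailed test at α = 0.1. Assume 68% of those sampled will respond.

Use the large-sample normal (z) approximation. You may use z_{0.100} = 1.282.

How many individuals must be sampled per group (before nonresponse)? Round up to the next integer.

n = 121 per group

n = (z_α + z_β)² · (σ₁² + σ₂²) / δ²
  = (1.282 + 1.282)² · (2·3.5² = 24.5) / 1.4²
  = 6.5741 · 24.5 / 1.96
  = 82.18
Adjust for 68% response: 82.18 / 0.68 = 120.85.
Round up → n = 121 per group.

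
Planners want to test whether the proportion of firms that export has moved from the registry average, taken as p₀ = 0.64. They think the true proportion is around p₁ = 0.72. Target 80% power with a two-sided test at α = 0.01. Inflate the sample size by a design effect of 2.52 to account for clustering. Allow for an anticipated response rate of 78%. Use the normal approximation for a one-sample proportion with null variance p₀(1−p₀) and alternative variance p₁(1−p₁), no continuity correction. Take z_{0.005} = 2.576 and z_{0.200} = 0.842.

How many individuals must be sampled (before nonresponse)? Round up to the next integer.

n = [z_{α/2}·√(p₀q₀) + z_β·√(p₁q₁)]² / (p₁ − p₀)²
  = [2.576·√(0.64·0.36) + 0.842·√(0.72·0.28)]² / (0.08)²
  = [2.576·0.4800 + 0.842·0.4490]² / 0.0064
  = [1.6145]² / 0.0064
  = 407.30
Design effect: 2.52 × 407.30 = 1026.40.
Adjust for 78% response: 1026.40 / 0.78 = 1315.90.
Round up → n = 1316.

n = 1316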